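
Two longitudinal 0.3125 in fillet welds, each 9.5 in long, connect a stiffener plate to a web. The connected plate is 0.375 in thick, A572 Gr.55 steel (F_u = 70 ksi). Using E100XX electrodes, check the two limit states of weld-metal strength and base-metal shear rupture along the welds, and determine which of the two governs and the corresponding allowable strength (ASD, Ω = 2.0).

R_n/Ω ≈ 126 kips (weld metal governs)

E100XX → F_EXX = 100 ksi.
t_e = 0.707 × 0.3125 = 0.2209 in; L = 19 in.
Weld metal: R_n/Ω = (1/2.0) × 0.6 × 100 × 0.2209 × 19 = 125.9 kips.
Base metal (shear rupture): R_n/Ω = (1/2.0) × 0.6 × 70 × 0.375 × 19 = 149.6 kips.
Governing: weld metal.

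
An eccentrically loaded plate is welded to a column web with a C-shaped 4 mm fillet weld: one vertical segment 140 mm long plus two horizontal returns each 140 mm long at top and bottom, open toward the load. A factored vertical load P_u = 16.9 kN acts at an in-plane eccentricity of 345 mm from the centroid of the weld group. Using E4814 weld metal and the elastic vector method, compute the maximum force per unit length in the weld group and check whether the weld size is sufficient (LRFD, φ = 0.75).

f_max ≈ 304 N/mm; adequate

E48XX → F_EXX = 480 MPa.
Total weld length L_w = 420 mm. Treat welds as unit-width lines.
Centroid: x̄ = 2×140×70 / 420 = 46.67 mm from the vertical weld.
Polar moment about centroid: J = I_x + I_y = [140³/12 + 2×140×70²] + [140×46.67² + 2(140³/12 + 140×23.33²)] = 2515000 mm³.
Direct shear f_v = P/L_w = 16.9×10³ / 420 = 40.24 N/mm (vertical).
Torsion M = P·e = 16.9×10³ × 345 = 5830500 N·mm.
Critical point at (x, y) = (93.33, 70) from centroid. f_tx = M·y/J = 162.3 N/mm; f_ty = M·x/J = 216.3 N/mm.
Resultant f_max = √[f_tx² + (f_v + f_ty)²] = √[162.3² + (40.24 + 216.3)²] = 303.6 N/mm.
Capacity per unit length: φr_n = 0.75 × 0.6 × 480 × (0.707 × 4) = 610.8 N/mm.
303.6 ≤ 610.8 → adequate.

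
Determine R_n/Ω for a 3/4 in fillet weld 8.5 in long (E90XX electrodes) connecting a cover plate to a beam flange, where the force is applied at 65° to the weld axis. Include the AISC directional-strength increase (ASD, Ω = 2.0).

R_n/Ω ≈ 174 kips

E90XX → F_EXX = 90 ksi.
t_e = 0.707 × 0.75 = 0.5302 in; A_we = 0.5302 × 8.5 = 4.507 in².
Directional factor: 1.0 + 0.5 sin^1.5(65°) = 1.431.
F_nw = 0.6 × 90 × 1.431 = 77.3 ksi.
R_n/Ω = (77.3 × 4.507) / 2.0 = 174.2 kips.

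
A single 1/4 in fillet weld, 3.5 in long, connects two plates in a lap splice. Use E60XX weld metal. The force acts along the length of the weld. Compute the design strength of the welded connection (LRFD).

φR_n ≈ 16.7 kip

E60XX → F_EXX = 60 ksi.
Effective throat t_e = 0.707 × 0.25 = 0.1767 in.
Total length L = 3.5 in; A_we = 0.1767 × 3.5 = 0.6186 in².
F_nw = 0.6 F_EXX = 0.6 × 60 = 36 ksi.
φR_n = 0.75 × 36 × 0.6186 = 16.7 kip.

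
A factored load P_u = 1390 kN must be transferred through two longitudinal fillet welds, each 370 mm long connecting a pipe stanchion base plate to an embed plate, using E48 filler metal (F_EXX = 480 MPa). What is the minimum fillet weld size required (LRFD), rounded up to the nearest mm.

w = 13 mm

Total weld length L = 740 mm.
Required throat t_e = P_u / (φ × 0.6 F_EXX × L) = 1390 / (0.75 × 0.6 × 480 × 740 × 10⁻³) = 8.696 mm.
Required leg w = t_e / 0.707 = 12.3 mm → use 13 mm.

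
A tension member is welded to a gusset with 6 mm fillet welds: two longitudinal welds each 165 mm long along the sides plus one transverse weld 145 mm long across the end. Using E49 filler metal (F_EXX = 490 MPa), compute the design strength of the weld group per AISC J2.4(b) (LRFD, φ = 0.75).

t_e = 0.707 × 6 = 4.242 mm.
R_nwl = 0.6 × 490 × 4.242 × 330 × 10⁻³ = 411.6 kN (longitudinal, 2 welds).
R_nwt = 0.6 × 490 × 4.242 × 145 × 10⁻³ = 180.8 kN (transverse, base value).
(i) R_nwl + R_nwt = 592.4 kN; (ii) 0.85 R_nwl + 1.5 R_nwt = 621.1 kN.
R_n = max = 621.1 kN [governs: (ii)]; φR_n = 465.8 kN.

φR_n ≈ 466 kN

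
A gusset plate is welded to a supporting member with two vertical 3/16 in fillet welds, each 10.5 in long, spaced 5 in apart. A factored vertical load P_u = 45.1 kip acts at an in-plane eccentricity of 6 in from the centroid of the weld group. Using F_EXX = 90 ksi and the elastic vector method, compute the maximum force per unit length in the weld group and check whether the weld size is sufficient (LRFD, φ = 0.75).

f_max ≈ 6.09 kip/in; NOT adequate

Total weld length L_w = 21 in. Treat welds as unit-width lines.
Polar moment about centroid: J = 2[d³/12 + d(b/2)²] = 2[10.5³/12 + 10.5×2.5²] = 324.2 in³.
Direct shear f_v = P/L_w = 45.1 / 21 = 2.148 kip/in (vertical).
Torsion M = P·e = 45.1 × 6 = 270.6 kip·in.
Critical point at (x, y) = (2.5, 5.25) from centroid. f_tx = M·y/J = 4.382 kip/in; f_ty = M·x/J = 2.087 kip/in.
Resultant f_max = √[f_tx² + (f_v + f_ty)²] = √[4.382² + (2.148 + 2.087)²] = 6.094 kip/in.
Capacity per unit length: φr_n = 0.75 × 0.6 × 90 × (0.707 × 0.1875) = 5.369 kip/in.
6.094 > 5.369 → NOT adequate.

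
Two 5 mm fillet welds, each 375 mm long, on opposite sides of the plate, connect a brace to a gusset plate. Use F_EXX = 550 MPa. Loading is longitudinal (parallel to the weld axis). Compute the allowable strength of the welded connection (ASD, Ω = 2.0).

Effective throat t_e = 0.707 × 5 = 3.535 mm.
Total length L = 750 mm; A_we = 3.535 × 750 = 2651 mm².
F_nw = 0.6 F_EXX = 0.6 × 550 = 330 MPa.
R_n = 330 × 2651 × 10⁻³ = 874.9 kN; R_n/Ω = 874.9/2.0 = 437.5 kN.

R_n/Ω ≈ 437 kN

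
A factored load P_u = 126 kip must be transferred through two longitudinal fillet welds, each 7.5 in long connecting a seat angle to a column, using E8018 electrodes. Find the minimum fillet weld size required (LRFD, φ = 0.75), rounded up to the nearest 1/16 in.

w = 3/8 in

E80XX → F_EXX = 80 ksi.
Total weld length L = 15 in.
Required throat t_e = P_u / (φ × 0.6 F_EXX × L) = 126 / (0.75 × 0.6 × 80 × 15) = 0.2333 in.
Required leg w = t_e / 0.707 = 0.33 in → use 3/8 in.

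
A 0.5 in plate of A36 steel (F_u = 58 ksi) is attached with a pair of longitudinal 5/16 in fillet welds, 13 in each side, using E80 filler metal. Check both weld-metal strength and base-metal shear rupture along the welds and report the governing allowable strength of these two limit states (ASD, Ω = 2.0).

E80XX → F_EXX = 80 ksi.
t_e = 0.707 × 0.3125 = 0.2209 in; L = 26 in.
Weld metal: R_n/Ω = (1/2.0) × 0.6 × 80 × 0.2209 × 26 = 137.9 kips.
Base metal (shear rupture): R_n/Ω = (1/2.0) × 0.6 × 58 × 0.5 × 26 = 226.2 kips.
Governing: weld metal.

R_n/Ω ≈ 138 kips (weld metal governs)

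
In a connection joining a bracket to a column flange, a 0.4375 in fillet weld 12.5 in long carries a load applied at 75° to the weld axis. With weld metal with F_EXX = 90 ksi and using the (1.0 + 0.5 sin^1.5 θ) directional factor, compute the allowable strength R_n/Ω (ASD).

R_n/Ω ≈ 154 kips

t_e = 0.707 × 0.4375 = 0.3093 in; A_we = 0.3093 × 12.5 = 3.866 in².
Directional factor: 1.0 + 0.5 sin^1.5(75°) = 1.475.
F_nw = 0.6 × 90 × 1.475 = 79.63 ksi.
R_n/Ω = (79.63 × 3.866) / 2.0 = 153.9 kips.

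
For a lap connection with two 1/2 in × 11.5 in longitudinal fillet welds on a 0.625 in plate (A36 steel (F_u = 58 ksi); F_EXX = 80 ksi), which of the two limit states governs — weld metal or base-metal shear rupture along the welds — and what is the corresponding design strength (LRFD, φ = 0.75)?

φR_n ≈ 293 kip (weld metal governs)

t_e = 0.707 × 0.5 = 0.3535 in; L = 23 in.
Weld metal: φR_n = 0.75 × 0.6 × 80 × 0.3535 × 23 = 292.7 kip.
Base metal (shear rupture): φR_n = 0.75 × 0.6 × 58 × 0.625 × 23 = 375.2 kip.
Governing: weld metal.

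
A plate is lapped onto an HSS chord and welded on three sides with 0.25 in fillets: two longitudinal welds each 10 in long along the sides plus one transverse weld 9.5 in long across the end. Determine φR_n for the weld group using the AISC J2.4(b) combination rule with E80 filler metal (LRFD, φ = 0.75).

φR_n ≈ 199 kip

E80XX → F_EXX = 80 ksi.
t_e = 0.707 × 0.25 = 0.1767 in.
R_nwl = 0.6 × 80 × 0.1767 × 20 = 169.7 kip (longitudinal, 2 welds).
R_nwt = 0.6 × 80 × 0.1767 × 9.5 = 80.6 kip (transverse, base value).
(i) R_nwl + R_nwt = 250.3 kip; (ii) 0.85 R_nwl + 1.5 R_nwt = 265.1 kip.
R_n = max = 265.1 kip [governs: (ii)]; φR_n = 198.8 kip.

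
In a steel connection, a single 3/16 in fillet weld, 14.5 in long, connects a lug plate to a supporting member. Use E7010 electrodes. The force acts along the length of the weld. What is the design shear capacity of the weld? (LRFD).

E70XX → F_EXX = 70 ksi.
Effective throat t_e = 0.707 × 0.1875 = 0.1326 in.
Total length L = 14.5 in; A_we = 0.1326 × 14.5 = 1.922 in².
F_nw = 0.6 F_EXX = 0.6 × 70 = 42 ksi.
φR_n = 0.75 × 42 × 1.922 = 60.55 kip.

φR_n ≈ 60.5 kip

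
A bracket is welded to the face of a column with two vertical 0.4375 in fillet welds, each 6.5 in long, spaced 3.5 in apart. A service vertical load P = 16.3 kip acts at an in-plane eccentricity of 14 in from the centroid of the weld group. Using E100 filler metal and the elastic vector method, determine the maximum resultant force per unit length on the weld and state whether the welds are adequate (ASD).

f_max ≈ 10.5 kip/in; NOT adequate

E100XX → F_EXX = 100 ksi.
Total weld length L_w = 13 in. Treat welds as unit-width lines.
Polar moment about centroid: J = 2[d³/12 + d(b/2)²] = 2[6.5³/12 + 6.5×1.75²] = 85.58 in³.
Direct shear f_v = P/L_w = 16.3 / 13 = 1.254 kip/in (vertical).
Torsion M = P·e = 16.3 × 14 = 228.2 kip·in.
Critical point at (x, y) = (1.75, 3.25) from centroid. f_tx = M·y/J = 8.666 kip/in; f_ty = M·x/J = 4.666 kip/in.
Resultant f_max = √[f_tx² + (f_v + f_ty)²] = √[8.666² + (1.254 + 4.666)²] = 10.49 kip/in.
Capacity per unit length: r_n/Ω = (1/2.0) × 0.6 × 100 × (0.707 × 0.4375) = 9.279 kip/in.
10.49 > 9.279 → NOT adequate.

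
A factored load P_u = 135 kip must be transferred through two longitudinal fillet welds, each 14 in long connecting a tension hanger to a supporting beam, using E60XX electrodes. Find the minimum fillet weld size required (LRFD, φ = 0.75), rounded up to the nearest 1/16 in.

w = 5/16 in

E60XX → F_EXX = 60 ksi.
Total weld length L = 28 in.
Required throat t_e = P_u / (φ × 0.6 F_EXX × L) = 135 / (0.75 × 0.6 × 60 × 28) = 0.1786 in.
Required leg w = t_e / 0.707 = 0.2526 in → use 5/16 in.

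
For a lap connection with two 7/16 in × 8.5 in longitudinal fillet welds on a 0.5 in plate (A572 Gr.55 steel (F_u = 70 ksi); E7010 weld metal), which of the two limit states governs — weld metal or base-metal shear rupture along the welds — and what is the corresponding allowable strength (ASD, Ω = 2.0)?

E70XX → F_EXX = 70 ksi.
t_e = 0.707 × 0.4375 = 0.3093 in; L = 17 in.
Weld metal: R_n/Ω = (1/2.0) × 0.6 × 70 × 0.3093 × 17 = 110.4 kip.
Base metal (shear rupture): R_n/Ω = (1/2.0) × 0.6 × 70 × 0.5 × 17 = 178.5 kip.
Governing: weld metal.

R_n/Ω ≈ 110 kip (weld metal governs)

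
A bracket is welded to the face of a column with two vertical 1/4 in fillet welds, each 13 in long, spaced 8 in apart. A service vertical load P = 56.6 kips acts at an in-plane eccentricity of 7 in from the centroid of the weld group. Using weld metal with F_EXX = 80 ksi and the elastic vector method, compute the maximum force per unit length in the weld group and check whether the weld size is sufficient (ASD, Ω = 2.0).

Total weld length L_w = 26 in. Treat welds as unit-width lines.
Polar moment about centroid: J = 2[d³/12 + d(b/2)²] = 2[13³/12 + 13×4²] = 782.2 in³.
Direct shear f_v = P/L_w = 56.6 / 26 = 2.177 kip/in (vertical).
Torsion M = P·e = 56.6 × 7 = 396.2 kip·in.
Critical point at (x, y) = (4, 6.5) from centroid. f_tx = M·y/J = 3.293 kip/in; f_ty = M·x/J = 2.026 kip/in.
Resultant f_max = √[f_tx² + (f_v + f_ty)²] = √[3.293² + (2.177 + 2.026)²] = 5.339 kip/in.
Capacity per unit length: r_n/Ω = (1/2.0) × 0.6 × 80 × (0.707 × 0.25) = 4.242 kip/in.
5.339 > 4.242 → NOT adequate.

f_max ≈ 5.34 kip/in; NOT adequate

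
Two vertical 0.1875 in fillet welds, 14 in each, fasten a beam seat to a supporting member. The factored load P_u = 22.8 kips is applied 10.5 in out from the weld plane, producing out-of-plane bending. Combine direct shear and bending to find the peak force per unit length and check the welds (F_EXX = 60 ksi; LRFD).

f_max ≈ 3.75 kip/in; NOT adequate

L_w = 2 × 14 = 28 in; section modulus (unit throat) S = 2 × L²/6 = 65.33 in².
Direct shear f_v = P/L_w = 22.8/28 = 0.8143 kip/in.
Moment M = P × e = 22.8 × 10.5 = 239.4 kip·in; bending f_b = M/S = 3.664 kip/in.
f_max = √(f_v² + f_b²) = √(0.8143² + 3.664²) = 3.754 kip/in.
φr_n = 0.75 × 0.6 × 60 × (0.707 × 0.1875) = 3.579 kip/in → NOT adequate.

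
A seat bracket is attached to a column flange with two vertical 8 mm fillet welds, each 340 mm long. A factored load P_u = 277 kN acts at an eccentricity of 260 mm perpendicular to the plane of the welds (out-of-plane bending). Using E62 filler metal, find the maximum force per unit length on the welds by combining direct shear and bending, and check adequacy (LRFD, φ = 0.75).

E62XX → F_EXX = 620 MPa.
L_w = 2 × 340 = 680 mm; section modulus (unit throat) S = 2 × L²/6 = 38530 mm².
Direct shear f_v = P/L_w = 277×10³/680 = 407.4 N/mm.
Moment M = P × e = 277×10³ × 260 = 72020000 N·mm; bending f_b = M/S = 1869 N/mm.
f_max = √(f_v² + f_b²) = √(407.4² + 1869²) = 1913 N/mm.
φr_n = 0.75 × 0.6 × 620 × (0.707 × 8) = 1578 N/mm → NOT adequate.

f_max ≈ 1910 N/mm; NOT adequate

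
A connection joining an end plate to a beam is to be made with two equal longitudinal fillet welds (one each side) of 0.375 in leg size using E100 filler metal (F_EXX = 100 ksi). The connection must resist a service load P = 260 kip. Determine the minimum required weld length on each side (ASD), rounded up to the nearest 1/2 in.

L = 16.5 in on each side

Throat t_e = 0.707 × 0.375 = 0.2651 in.
r_n/Ω = (0.6 × 100 × 0.2651) / 2.0 = 7.954 kip/in.
L_req = P / (r_n/Ω) = 260 / 7.954 = 32.69 in total.
Per side: 32.69 / 2 = 16.34 in.
Round up → use L = 16.5 in on each side.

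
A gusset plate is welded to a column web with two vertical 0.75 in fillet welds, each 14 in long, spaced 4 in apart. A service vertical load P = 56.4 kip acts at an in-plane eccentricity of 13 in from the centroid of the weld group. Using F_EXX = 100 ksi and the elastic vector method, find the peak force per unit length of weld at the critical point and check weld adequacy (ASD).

f_max ≈ 10.1 kip/in; adequate

Total weld length L_w = 28 in. Treat welds as unit-width lines.
Polar moment about centroid: J = 2[d³/12 + d(b/2)²] = 2[14³/12 + 14×2²] = 569.3 in³.
Direct shear f_v = P/L_w = 56.4 / 28 = 2.014 kip/in (vertical).
Torsion M = P·e = 56.4 × 13 = 733.2 kip·in.
Critical point at (x, y) = (2, 7) from centroid. f_tx = M·y/J = 9.015 kip/in; f_ty = M·x/J = 2.576 kip/in.
Resultant f_max = √[f_tx² + (f_v + f_ty)²] = √[9.015² + (2.014 + 2.576)²] = 10.12 kip/in.
Capacity per unit length: r_n/Ω = (1/2.0) × 0.6 × 100 × (0.707 × 0.75) = 15.91 kip/in.
10.12 ≤ 15.91 → adequate.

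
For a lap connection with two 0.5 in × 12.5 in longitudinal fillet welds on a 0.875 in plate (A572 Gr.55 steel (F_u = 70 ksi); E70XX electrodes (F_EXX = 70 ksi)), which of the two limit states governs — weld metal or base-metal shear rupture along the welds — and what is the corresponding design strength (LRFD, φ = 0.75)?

t_e = 0.707 × 0.5 = 0.3535 in; L = 25 in.
Weld metal: φR_n = 0.75 × 0.6 × 70 × 0.3535 × 25 = 278.4 kips.
Base metal (shear rupture): φR_n = 0.75 × 0.6 × 70 × 0.875 × 25 = 689.1 kips.
Governing: weld metal.

φR_n ≈ 278 kips (weld metal governs)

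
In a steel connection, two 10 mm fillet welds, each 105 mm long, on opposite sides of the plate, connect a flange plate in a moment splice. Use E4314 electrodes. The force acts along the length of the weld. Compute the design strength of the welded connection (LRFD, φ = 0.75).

φR_n ≈ 287 kN

E43XX → F_EXX = 430 MPa.
Effective throat t_e = 0.707 × 10 = 7.07 mm.
Total length L = 210 mm; A_we = 7.07 × 210 = 1485 mm².
F_nw = 0.6 F_EXX = 0.6 × 430 = 258 MPa.
φR_n = 0.75 × 258 × 1485 × 10⁻³ = 287.3 kN.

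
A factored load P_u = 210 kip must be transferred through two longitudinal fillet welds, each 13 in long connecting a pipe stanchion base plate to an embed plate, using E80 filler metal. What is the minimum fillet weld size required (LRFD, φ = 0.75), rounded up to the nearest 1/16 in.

w = 3/8 in

E80XX → F_EXX = 80 ksi.
Total weld length L = 26 in.
Required throat t_e = P_u / (φ × 0.6 F_EXX × L) = 210 / (0.75 × 0.6 × 80 × 26) = 0.2244 in.
Required leg w = t_e / 0.707 = 0.3173 in → use 3/8 in.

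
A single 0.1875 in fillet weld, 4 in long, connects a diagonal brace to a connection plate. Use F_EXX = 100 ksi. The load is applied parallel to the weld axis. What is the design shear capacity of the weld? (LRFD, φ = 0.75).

Effective throat t_e = 0.707 × 0.1875 = 0.1326 in.
Total length L = 4 in; A_we = 0.1326 × 4 = 0.5302 in².
F_nw = 0.6 F_EXX = 0.6 × 100 = 60 ksi.
φR_n = 0.75 × 60 × 0.5302 = 23.86 kips.

φR_n ≈ 23.9 kips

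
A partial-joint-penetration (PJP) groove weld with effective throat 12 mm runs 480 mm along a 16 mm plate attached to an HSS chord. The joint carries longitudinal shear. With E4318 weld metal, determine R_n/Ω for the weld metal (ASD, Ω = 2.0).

R_n/Ω ≈ 743 kN

E43XX → F_EXX = 430 MPa.
Effective throat (given) t_e = 12 mm.
A_we = 12 × 480 = 5760 mm².
F_nw = 0.6 F_EXX = 258 MPa.
R_n/Ω = (258 × 5760) / 2.0 × 10⁻³ = 743 kN.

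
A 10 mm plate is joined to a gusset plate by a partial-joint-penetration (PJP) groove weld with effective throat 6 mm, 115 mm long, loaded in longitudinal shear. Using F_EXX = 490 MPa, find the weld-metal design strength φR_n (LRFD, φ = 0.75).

φR_n ≈ 152 kN

Effective throat (given) t_e = 6 mm.
A_we = 6 × 115 = 690 mm².
F_nw = 0.6 F_EXX = 294 MPa.
φR_n = 0.75 × 294 × 690 × 10⁻³ = 152.1 kN.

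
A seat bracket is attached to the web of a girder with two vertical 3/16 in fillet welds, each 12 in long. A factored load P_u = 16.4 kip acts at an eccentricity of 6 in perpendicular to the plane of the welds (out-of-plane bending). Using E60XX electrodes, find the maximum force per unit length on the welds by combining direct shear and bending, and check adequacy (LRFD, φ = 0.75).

E60XX → F_EXX = 60 ksi.
L_w = 2 × 12 = 24 in; section modulus (unit throat) S = 2 × L²/6 = 48 in².
Direct shear f_v = P/L_w = 16.4/24 = 0.6833 kip/in.
Moment M = P × e = 16.4 × 6 = 98.4 kip·in; bending f_b = M/S = 2.05 kip/in.
f_max = √(f_v² + f_b²) = √(0.6833² + 2.05²) = 2.161 kip/in.
φr_n = 0.75 × 0.6 × 60 × (0.707 × 0.1875) = 3.579 kip/in → adequate.

f_max ≈ 2.16 kip/in; adequate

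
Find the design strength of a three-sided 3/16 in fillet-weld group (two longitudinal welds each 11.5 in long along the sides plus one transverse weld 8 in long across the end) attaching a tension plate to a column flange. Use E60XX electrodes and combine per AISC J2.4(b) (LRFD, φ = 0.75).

φR_n ≈ 113 kips

E60XX → F_EXX = 60 ksi.
t_e = 0.707 × 0.1875 = 0.1326 in.
R_nwl = 0.6 × 60 × 0.1326 × 23 = 109.8 kips (longitudinal, 2 welds).
R_nwt = 0.6 × 60 × 0.1326 × 8 = 38.18 kips (transverse, base value).
(i) R_nwl + R_nwt = 147.9 kips; (ii) 0.85 R_nwl + 1.5 R_nwt = 150.6 kips.
R_n = max = 150.6 kips [governs: (ii)]; φR_n = 112.9 kips.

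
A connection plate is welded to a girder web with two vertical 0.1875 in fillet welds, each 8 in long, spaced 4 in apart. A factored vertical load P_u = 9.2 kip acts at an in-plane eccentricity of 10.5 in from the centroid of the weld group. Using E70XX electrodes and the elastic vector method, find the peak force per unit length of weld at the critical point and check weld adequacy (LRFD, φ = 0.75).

f_max ≈ 3.19 kip/in; adequate

E70XX → F_EXX = 70 ksi.
Total weld length L_w = 16 in. Treat welds as unit-width lines.
Polar moment about centroid: J = 2[d³/12 + d(b/2)²] = 2[8³/12 + 8×2²] = 149.3 in³.
Direct shear f_v = P/L_w = 9.2 / 16 = 0.575 kip/in (vertical).
Torsion M = P·e = 9.2 × 10.5 = 96.6 kip·in.
Critical point at (x, y) = (2, 4) from centroid. f_tx = M·y/J = 2.588 kip/in; f_ty = M·x/J = 1.294 kip/in.
Resultant f_max = √[f_tx² + (f_v + f_ty)²] = √[2.588² + (0.575 + 1.294)²] = 3.192 kip/in.
Capacity per unit length: φr_n = 0.75 × 0.6 × 70 × (0.707 × 0.1875) = 4.176 kip/in.
3.192 ≤ 4.176 → adequate.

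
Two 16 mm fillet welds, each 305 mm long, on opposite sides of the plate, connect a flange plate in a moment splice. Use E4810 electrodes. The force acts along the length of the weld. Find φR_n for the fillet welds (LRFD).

E48XX → F_EXX = 480 MPa.
Effective throat t_e = 0.707 × 16 = 11.31 mm.
Total length L = 610 mm; A_we = 11.31 × 610 = 6900 mm².
F_nw = 0.6 F_EXX = 0.6 × 480 = 288 MPa.
φR_n = 0.75 × 288 × 6900 × 10⁻³ = 1490 kN.

φR_n ≈ 1490 kN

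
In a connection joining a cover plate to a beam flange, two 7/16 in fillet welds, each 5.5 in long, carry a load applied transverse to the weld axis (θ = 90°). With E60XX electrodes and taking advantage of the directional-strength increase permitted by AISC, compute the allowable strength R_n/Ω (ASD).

E60XX → F_EXX = 60 ksi.
t_e = 0.707 × 0.4375 = 0.3093 in; A_we = 0.3093 × 11 = 3.402 in².
Directional factor: 1.0 + 0.5 sin^1.5(90°) = 1.5.
F_nw = 0.6 × 60 × 1.5 = 54 ksi.
R_n/Ω = (54 × 3.402) / 2.0 = 91.87 kips.

R_n/Ω ≈ 91.9 kips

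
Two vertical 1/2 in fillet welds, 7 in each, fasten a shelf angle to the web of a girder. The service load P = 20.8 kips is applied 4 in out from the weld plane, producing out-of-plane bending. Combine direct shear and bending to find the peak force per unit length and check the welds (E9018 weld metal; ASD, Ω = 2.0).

f_max ≈ 5.31 kip/in; adequate

E90XX → F_EXX = 90 ksi.
L_w = 2 × 7 = 14 in; section modulus (unit throat) S = 2 × L²/6 = 16.33 in².
Direct shear f_v = P/L_w = 20.8/14 = 1.486 kip/in.
Moment M = P × e = 20.8 × 4 = 83.2 kip·in; bending f_b = M/S = 5.094 kip/in.
f_max = √(f_v² + f_b²) = √(1.486² + 5.094²) = 5.306 kip/in.
r_n/Ω = (1/2.0) × 0.6 × 90 × (0.707 × 0.5) = 9.544 kip/in → adequate.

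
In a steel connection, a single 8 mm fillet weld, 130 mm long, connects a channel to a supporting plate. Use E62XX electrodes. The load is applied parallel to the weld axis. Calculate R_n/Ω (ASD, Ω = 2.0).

R_n/Ω ≈ 137 kN

E62XX → F_EXX = 620 MPa.
Effective throat t_e = 0.707 × 8 = 5.656 mm.
Total length L = 130 mm; A_we = 5.656 × 130 = 735.3 mm².
F_nw = 0.6 F_EXX = 0.6 × 620 = 372 MPa.
R_n = 372 × 735.3 × 10⁻³ = 273.5 kN; R_n/Ω = 273.5/2.0 = 136.8 kN.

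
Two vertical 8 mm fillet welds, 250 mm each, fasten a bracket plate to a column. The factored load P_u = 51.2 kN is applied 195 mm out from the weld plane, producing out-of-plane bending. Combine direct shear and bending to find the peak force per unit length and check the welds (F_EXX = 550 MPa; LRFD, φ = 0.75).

f_max ≈ 490 N/mm; adequate

L_w = 2 × 250 = 500 mm; section modulus (unit throat) S = 2 × L²/6 = 20830 mm².
Direct shear f_v = P/L_w = 51.2×10³/500 = 102.4 N/mm.
Moment M = P × e = 51.2×10³ × 195 = 9984000 N·mm; bending f_b = M/S = 479.2 N/mm.
f_max = √(f_v² + f_b²) = √(102.4² + 479.2²) = 490.1 N/mm.
φr_n = 0.75 × 0.6 × 550 × (0.707 × 8) = 1400 N/mm → adequate.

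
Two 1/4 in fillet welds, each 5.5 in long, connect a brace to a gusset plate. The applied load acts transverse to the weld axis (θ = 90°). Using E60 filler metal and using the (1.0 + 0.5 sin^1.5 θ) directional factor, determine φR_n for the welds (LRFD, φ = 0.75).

E60XX → F_EXX = 60 ksi.
t_e = 0.707 × 0.25 = 0.1767 in; A_we = 0.1767 × 11 = 1.944 in².
Directional factor: 1.0 + 0.5 sin^1.5(90°) = 1.5.
F_nw = 0.6 × 60 × 1.5 = 54 ksi.
φR_n = 0.75 × 54 × 1.944 = 78.74 kip.

φR_n ≈ 78.7 kip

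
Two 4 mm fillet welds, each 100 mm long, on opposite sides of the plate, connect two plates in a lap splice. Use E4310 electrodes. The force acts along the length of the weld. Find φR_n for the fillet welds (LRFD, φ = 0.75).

E43XX → F_EXX = 430 MPa.
Effective throat t_e = 0.707 × 4 = 2.828 mm.
Total length L = 200 mm; A_we = 2.828 × 200 = 565.6 mm².
F_nw = 0.6 F_EXX = 0.6 × 430 = 258 MPa.
φR_n = 0.75 × 258 × 565.6 × 10⁻³ = 109.4 kN.

φR_n ≈ 109 kN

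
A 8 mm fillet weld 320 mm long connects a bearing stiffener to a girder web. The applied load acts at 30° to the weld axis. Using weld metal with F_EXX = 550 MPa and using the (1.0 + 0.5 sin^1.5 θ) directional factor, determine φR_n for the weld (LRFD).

t_e = 0.707 × 8 = 5.656 mm; A_we = 5.656 × 320 = 1810 mm².
Directional factor: 1.0 + 0.5 sin^1.5(30°) = 1.177.
F_nw = 0.6 × 550 × 1.177 = 388.3 MPa.
φR_n = 0.75 × 388.3 × 1810 × 10⁻³ = 527.1 kN.

φR_n ≈ 527 kN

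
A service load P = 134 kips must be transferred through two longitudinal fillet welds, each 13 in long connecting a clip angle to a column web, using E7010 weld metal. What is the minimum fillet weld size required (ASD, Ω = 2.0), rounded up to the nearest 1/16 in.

E70XX → F_EXX = 70 ksi.
Total weld length L = 26 in.
Required throat t_e = P × Ω / (0.6 F_EXX × L) = 134 × 2.0 / (0.6 × 70 × 26) = 0.2454 in.
Required leg w = t_e / 0.707 = 0.3471 in → use 3/8 in.

w = 3/8 in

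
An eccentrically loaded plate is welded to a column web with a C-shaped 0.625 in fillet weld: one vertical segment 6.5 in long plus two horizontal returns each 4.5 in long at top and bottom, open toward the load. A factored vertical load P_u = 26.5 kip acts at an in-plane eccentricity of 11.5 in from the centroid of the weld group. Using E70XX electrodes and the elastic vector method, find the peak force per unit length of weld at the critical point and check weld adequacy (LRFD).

E70XX → F_EXX = 70 ksi.
Total weld length L_w = 15.5 in. Treat welds as unit-width lines.
Centroid: x̄ = 2×4.5×2.25 / 15.5 = 1.306 in from the vertical weld.
Polar moment about centroid: J = I_x + I_y = [6.5³/12 + 2×4.5×3.25²] + [6.5×1.306² + 2(4.5³/12 + 4.5×0.9435²)] = 152.2 in³.
Direct shear f_v = P/L_w = 26.5 / 15.5 = 1.71 kip/in (vertical).
Torsion M = P·e = 26.5 × 11.5 = 304.75 kip·in.
Critical point at (x, y) = (3.194, 3.25) from centroid. f_tx = M·y/J = 6.506 kip/in; f_ty = M·x/J = 6.393 kip/in.
Resultant f_max = √[f_tx² + (f_v + f_ty)²] = √[6.506² + (1.71 + 6.393)²] = 10.39 kip/in.
Capacity per unit length: φr_n = 0.75 × 0.6 × 70 × (0.707 × 0.625) = 13.92 kip/in.
10.39 ≤ 13.92 → adequate.

f_max ≈ 10.4 kip/in; adequate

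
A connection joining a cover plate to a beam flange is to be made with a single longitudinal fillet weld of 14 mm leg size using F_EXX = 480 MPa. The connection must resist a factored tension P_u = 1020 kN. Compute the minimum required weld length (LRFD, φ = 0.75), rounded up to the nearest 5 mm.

Throat t_e = 0.707 × 14 = 9.898 mm.
φr_n = 0.75 × 0.6 × 480 × 9.898 × 10⁻³ = 2.138 kN/mm.
L_req = P_u / φr_n = 1020 / 2.138 = 477.1 mm total.
Round up → use L = 480 mm.

L = 480 mm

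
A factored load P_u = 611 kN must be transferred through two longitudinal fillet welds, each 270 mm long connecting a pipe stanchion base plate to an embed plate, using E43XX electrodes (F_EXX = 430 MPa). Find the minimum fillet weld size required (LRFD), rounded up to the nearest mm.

w = 9 mm

Total weld length L = 540 mm.
Required throat t_e = P_u / (φ × 0.6 F_EXX × L) = 611 / (0.75 × 0.6 × 430 × 540 × 10⁻³) = 5.847 mm.
Required leg w = t_e / 0.707 = 8.271 mm → use 9 mm.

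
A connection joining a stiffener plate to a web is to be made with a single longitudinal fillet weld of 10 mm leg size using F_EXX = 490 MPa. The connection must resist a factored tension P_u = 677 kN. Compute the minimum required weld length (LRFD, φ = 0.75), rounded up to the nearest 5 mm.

L = 435 mm

Throat t_e = 0.707 × 10 = 7.07 mm.
φr_n = 0.75 × 0.6 × 490 × 7.07 × 10⁻³ = 1.559 kN/mm.
L_req = P_u / φr_n = 677 / 1.559 = 434.3 mm total.
Round up → use L = 435 mm.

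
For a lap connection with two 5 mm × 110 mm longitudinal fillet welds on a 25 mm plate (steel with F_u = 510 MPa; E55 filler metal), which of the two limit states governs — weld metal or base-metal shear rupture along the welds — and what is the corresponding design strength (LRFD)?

φR_n ≈ 192 kN (weld metal governs)

E55XX → F_EXX = 550 MPa.
t_e = 0.707 × 5 = 3.535 mm; L = 220 mm.
Weld metal: φR_n = 0.75 × 0.6 × 550 × 3.535 × 220 × 10⁻³ = 192.5 kN.
Base metal (shear rupture): φR_n = 0.75 × 0.6 × 510 × 25 × 220 × 10⁻³ = 1262 kN.
Governing: weld metal.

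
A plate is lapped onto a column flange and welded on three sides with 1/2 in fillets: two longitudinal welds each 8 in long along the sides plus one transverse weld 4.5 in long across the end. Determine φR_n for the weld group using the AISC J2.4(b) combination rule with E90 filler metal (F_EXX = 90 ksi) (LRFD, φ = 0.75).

t_e = 0.707 × 0.5 = 0.3535 in.
R_nwl = 0.6 × 90 × 0.3535 × 16 = 305.4 kips (longitudinal, 2 welds).
R_nwt = 0.6 × 90 × 0.3535 × 4.5 = 85.9 kips (transverse, base value).
(i) R_nwl + R_nwt = 391.3 kips; (ii) 0.85 R_nwl + 1.5 R_nwt = 388.5 kips.
R_n = max = 391.3 kips [governs: (i)]; φR_n = 293.5 kips.

φR_n ≈ 293 kips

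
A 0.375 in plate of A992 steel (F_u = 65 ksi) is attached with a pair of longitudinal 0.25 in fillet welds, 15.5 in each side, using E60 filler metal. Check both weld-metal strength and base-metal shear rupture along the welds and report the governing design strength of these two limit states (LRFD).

E60XX → F_EXX = 60 ksi.
t_e = 0.707 × 0.25 = 0.1767 in; L = 31 in.
Weld metal: φR_n = 0.75 × 0.6 × 60 × 0.1767 × 31 = 147.9 kip.
Base metal (shear rupture): φR_n = 0.75 × 0.6 × 65 × 0.375 × 31 = 340 kip.
Governing: weld metal.

φR_n ≈ 148 kip (weld metal governs)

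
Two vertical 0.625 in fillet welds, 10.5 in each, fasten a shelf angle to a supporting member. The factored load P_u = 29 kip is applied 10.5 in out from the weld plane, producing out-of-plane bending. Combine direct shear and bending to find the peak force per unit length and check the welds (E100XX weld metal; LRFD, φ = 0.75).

f_max ≈ 8.4 kip/in; adequate

E100XX → F_EXX = 100 ksi.
L_w = 2 × 10.5 = 21 in; section modulus (unit throat) S = 2 × L²/6 = 36.75 in².
Direct shear f_v = P/L_w = 29/21 = 1.381 kip/in.
Moment M = P × e = 29 × 10.5 = 304.5 kip·in; bending f_b = M/S = 8.286 kip/in.
f_max = √(f_v² + f_b²) = √(1.381² + 8.286²) = 8.4 kip/in.
φr_n = 0.75 × 0.6 × 100 × (0.707 × 0.625) = 19.88 kip/in → adequate.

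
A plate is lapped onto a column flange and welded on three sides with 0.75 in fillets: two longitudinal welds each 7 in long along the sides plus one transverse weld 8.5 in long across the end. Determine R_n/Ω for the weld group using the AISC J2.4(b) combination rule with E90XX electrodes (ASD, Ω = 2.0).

E90XX → F_EXX = 90 ksi.
t_e = 0.707 × 0.75 = 0.5302 in.
R_nwl = 0.6 × 90 × 0.5302 × 14 = 400.9 kip (longitudinal, 2 welds).
R_nwt = 0.6 × 90 × 0.5302 × 8.5 = 243.4 kip (transverse, base value).
(i) R_nwl + R_nwt = 644.3 kip; (ii) 0.85 R_nwl + 1.5 R_nwt = 705.8 kip.
R_n = max = 705.8 kip [governs: (ii)]; R_n/Ω = 352.9 kip.

R_n/Ω ≈ 353 kip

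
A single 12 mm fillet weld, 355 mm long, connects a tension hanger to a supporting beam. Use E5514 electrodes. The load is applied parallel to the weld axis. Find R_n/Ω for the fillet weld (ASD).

R_n/Ω ≈ 497 kN

E55XX → F_EXX = 550 MPa.
Effective throat t_e = 0.707 × 12 = 8.484 mm.
Total length L = 355 mm; A_we = 8.484 × 355 = 3012 mm².
F_nw = 0.6 F_EXX = 0.6 × 550 = 330 MPa.
R_n = 330 × 3012 × 10⁻³ = 993.9 kN; R_n/Ω = 993.9/2.0 = 497 kN.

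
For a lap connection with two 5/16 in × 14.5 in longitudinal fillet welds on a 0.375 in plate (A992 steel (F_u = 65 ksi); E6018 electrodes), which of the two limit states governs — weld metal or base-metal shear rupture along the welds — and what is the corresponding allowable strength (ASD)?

E60XX → F_EXX = 60 ksi.
t_e = 0.707 × 0.3125 = 0.2209 in; L = 29 in.
Weld metal: R_n/Ω = (1/2.0) × 0.6 × 60 × 0.2209 × 29 = 115.3 kip.
Base metal (shear rupture): R_n/Ω = (1/2.0) × 0.6 × 65 × 0.375 × 29 = 212.1 kip.
Governing: weld metal.

R_n/Ω ≈ 115 kip (weld metal governs)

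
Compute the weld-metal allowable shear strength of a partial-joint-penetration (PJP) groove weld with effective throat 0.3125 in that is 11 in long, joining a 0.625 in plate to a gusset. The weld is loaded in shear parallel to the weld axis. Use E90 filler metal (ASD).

R_n/Ω ≈ 92.8 kip

E90XX → F_EXX = 90 ksi.
Effective throat (given) t_e = 0.3125 in.
A_we = 0.3125 × 11 = 3.438 in².
F_nw = 0.6 F_EXX = 54 ksi.
R_n/Ω = (54 × 3.438) / 2.0 = 92.81 kip.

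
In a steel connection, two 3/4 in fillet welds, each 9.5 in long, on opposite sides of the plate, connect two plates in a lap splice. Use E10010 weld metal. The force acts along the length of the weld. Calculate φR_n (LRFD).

φR_n ≈ 453 kip

E100XX → F_EXX = 100 ksi.
Effective throat t_e = 0.707 × 0.75 = 0.5302 in.
Total length L = 19 in; A_we = 0.5302 × 19 = 10.07 in².
F_nw = 0.6 F_EXX = 0.6 × 100 = 60 ksi.
φR_n = 0.75 × 60 × 10.07 = 453.4 kip.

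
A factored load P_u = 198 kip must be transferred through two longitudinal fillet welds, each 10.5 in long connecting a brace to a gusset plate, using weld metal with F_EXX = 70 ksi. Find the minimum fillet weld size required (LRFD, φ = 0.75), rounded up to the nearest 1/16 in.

Total weld length L = 21 in.
Required throat t_e = P_u / (φ × 0.6 F_EXX × L) = 198 / (0.75 × 0.6 × 70 × 21) = 0.2993 in.
Required leg w = t_e / 0.707 = 0.4234 in → use 7/16 in.

w = 7/16 in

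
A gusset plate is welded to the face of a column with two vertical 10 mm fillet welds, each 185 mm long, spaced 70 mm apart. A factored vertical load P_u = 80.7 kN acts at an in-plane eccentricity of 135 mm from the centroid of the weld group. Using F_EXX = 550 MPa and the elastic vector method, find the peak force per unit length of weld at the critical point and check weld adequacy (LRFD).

Total weld length L_w = 370 mm. Treat welds as unit-width lines.
Polar moment about centroid: J = 2[d³/12 + d(b/2)²] = 2[185³/12 + 185×35²] = 1509000 mm³.
Direct shear f_v = P/L_w = 80.7×10³ / 370 = 218.1 N/mm (vertical).
Torsion M = P·e = 80.7×10³ × 135 = 10894000 N·mm.
Critical point at (x, y) = (35, 92.5) from centroid. f_tx = M·y/J = 668 N/mm; f_ty = M·x/J = 252.8 N/mm.
Resultant f_max = √[f_tx² + (f_v + f_ty)²] = √[668² + (218.1 + 252.8)²] = 817.3 N/mm.
Capacity per unit length: φr_n = 0.75 × 0.6 × 550 × (0.707 × 10) = 1750 N/mm.
817.3 ≤ 1750 → adequate.

f_max ≈ 817 N/mm; adequate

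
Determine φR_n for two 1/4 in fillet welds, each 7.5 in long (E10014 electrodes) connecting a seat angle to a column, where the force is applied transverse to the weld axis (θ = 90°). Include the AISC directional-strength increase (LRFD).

φR_n ≈ 179 kips

E100XX → F_EXX = 100 ksi.
t_e = 0.707 × 0.25 = 0.1767 in; A_we = 0.1767 × 15 = 2.651 in².
Directional factor: 1.0 + 0.5 sin^1.5(90°) = 1.5.
F_nw = 0.6 × 100 × 1.5 = 90 ksi.
φR_n = 0.75 × 90 × 2.651 = 179 kips.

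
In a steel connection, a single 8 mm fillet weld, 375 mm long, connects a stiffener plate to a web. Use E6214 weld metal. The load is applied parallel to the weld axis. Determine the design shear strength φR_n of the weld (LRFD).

φR_n ≈ 592 kN

E62XX → F_EXX = 620 MPa.
Effective throat t_e = 0.707 × 8 = 5.656 mm.
Total length L = 375 mm; A_we = 5.656 × 375 = 2121 mm².
F_nw = 0.6 F_EXX = 0.6 × 620 = 372 MPa.
φR_n = 0.75 × 372 × 2121 × 10⁻³ = 591.8 kN.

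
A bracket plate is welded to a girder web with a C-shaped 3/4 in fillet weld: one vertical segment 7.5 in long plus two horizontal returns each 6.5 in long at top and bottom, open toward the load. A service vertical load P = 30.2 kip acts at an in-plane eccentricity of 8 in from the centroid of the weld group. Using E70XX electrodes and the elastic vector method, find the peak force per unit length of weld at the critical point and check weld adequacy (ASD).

f_max ≈ 5.68 kip/in; adequate

E70XX → F_EXX = 70 ksi.
Total weld length L_w = 20.5 in. Treat welds as unit-width lines.
Centroid: x̄ = 2×6.5×3.25 / 20.5 = 2.061 in from the vertical weld.
Polar moment about centroid: J = I_x + I_y = [7.5³/12 + 2×6.5×3.75²] + [7.5×2.061² + 2(6.5³/12 + 6.5×1.189²)] = 314 in³.
Direct shear f_v = P/L_w = 30.2 / 20.5 = 1.473 kip/in (vertical).
Torsion M = P·e = 30.2 × 8 = 241.6 kip·in.
Critical point at (x, y) = (4.439, 3.75) from centroid. f_tx = M·y/J = 2.886 kip/in; f_ty = M·x/J = 3.416 kip/in.
Resultant f_max = √[f_tx² + (f_v + f_ty)²] = √[2.886² + (1.473 + 3.416)²] = 5.677 kip/in.
Capacity per unit length: r_n/Ω = (1/2.0) × 0.6 × 70 × (0.707 × 0.75) = 11.14 kip/in.
5.677 ≤ 11.14 → adequate.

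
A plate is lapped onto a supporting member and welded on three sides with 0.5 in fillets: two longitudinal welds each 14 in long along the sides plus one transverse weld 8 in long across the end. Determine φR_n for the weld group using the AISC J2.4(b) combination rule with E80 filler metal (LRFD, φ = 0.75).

φR_n ≈ 458 kip

E80XX → F_EXX = 80 ksi.
t_e = 0.707 × 0.5 = 0.3535 in.
R_nwl = 0.6 × 80 × 0.3535 × 28 = 475.1 kip (longitudinal, 2 welds).
R_nwt = 0.6 × 80 × 0.3535 × 8 = 135.7 kip (transverse, base value).
(i) R_nwl + R_nwt = 610.8 kip; (ii) 0.85 R_nwl + 1.5 R_nwt = 607.5 kip.
R_n = max = 610.8 kip [governs: (i)]; φR_n = 458.1 kip.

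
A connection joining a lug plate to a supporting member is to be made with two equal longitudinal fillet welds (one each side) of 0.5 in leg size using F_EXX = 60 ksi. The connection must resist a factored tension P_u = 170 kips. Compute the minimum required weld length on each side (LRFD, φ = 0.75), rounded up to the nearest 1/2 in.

Throat t_e = 0.707 × 0.5 = 0.3535 in.
φr_n = 0.75 × 0.6 × 60 × 0.3535 = 9.544 kips/in.
L_req = P_u / φr_n = 170 / 9.544 = 17.81 in total.
Per side: 17.81 / 2 = 8.906 in.
Round up → use L = 9 in on each side.

L = 9 in on each side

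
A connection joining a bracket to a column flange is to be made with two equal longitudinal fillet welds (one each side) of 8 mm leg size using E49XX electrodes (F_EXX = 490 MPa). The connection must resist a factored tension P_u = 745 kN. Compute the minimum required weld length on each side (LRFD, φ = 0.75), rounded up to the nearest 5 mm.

L = 300 mm on each side

Throat t_e = 0.707 × 8 = 5.656 mm.
φr_n = 0.75 × 0.6 × 490 × 5.656 × 10⁻³ = 1.247 kN/mm.
L_req = P_u / φr_n = 745 / 1.247 = 597.4 mm total.
Per side: 597.4 / 2 = 298.7 mm.
Round up → use L = 300 mm on each side.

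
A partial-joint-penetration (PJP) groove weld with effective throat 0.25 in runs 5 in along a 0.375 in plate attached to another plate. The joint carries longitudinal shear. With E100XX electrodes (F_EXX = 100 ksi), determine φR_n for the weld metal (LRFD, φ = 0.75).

Effective throat (given) t_e = 0.25 in.
A_we = 0.25 × 5 = 1.25 in².
F_nw = 0.6 F_EXX = 60 ksi.
φR_n = 0.75 × 60 × 1.25 = 56.25 kips.

φR_n ≈ 56.2 kips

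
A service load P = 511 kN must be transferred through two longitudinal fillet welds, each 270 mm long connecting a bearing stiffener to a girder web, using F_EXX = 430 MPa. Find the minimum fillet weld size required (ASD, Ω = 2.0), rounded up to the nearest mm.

Total weld length L = 540 mm.
Required throat t_e = P × Ω / (0.6 F_EXX × L) = 511 × 2.0 / (0.6 × 430 × 540 × 10⁻³) = 7.336 mm.
Required leg w = t_e / 0.707 = 10.38 mm → use 11 mm.

w = 11 mm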